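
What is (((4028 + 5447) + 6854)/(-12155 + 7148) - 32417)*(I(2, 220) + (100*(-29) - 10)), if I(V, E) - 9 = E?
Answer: 145067344296/1669 ≈ 8.6919e+7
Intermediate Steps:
I(V, E) = 9 + E
(((4028 + 5447) + 6854)/(-12155 + 7148) - 32417)*(I(2, 220) + (100*(-29) - 10)) = (((4028 + 5447) + 6854)/(-12155 + 7148) - 32417)*((9 + 220) + (100*(-29) - 10)) = ((9475 + 6854)/(-5007) - 32417)*(229 + (-2900 - 10)) = (16329*(-1/5007) - 32417)*(229 - 2910) = (-5443/1669 - 32417)*(-2681) = -54109416/1669*(-2681) = 145067344296/1669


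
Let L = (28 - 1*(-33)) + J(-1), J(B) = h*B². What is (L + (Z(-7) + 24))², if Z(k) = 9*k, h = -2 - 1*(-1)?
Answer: 441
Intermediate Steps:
h = -1 (h = -2 + 1 = -1)
J(B) = -B²
L = 60 (L = (28 - 1*(-33)) - 1*(-1)² = (28 + 33) - 1*1 = 61 - 1 = 60)
(L + (Z(-7) + 24))² = (60 + (9*(-7) + 24))² = (60 + (-63 + 24))² = (60 - 39)² = 21² = 441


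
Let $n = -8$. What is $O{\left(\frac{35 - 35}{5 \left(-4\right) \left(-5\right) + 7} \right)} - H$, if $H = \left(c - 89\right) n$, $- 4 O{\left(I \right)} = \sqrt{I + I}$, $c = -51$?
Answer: $-1120$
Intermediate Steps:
$O{\left(I \right)} = - \frac{\sqrt{2} \sqrt{I}}{4}$ ($O{\left(I \right)} = - \frac{\sqrt{I + I}}{4} = - \frac{\sqrt{2 I}}{4} = - \frac{\sqrt{2} \sqrt{I}}{4}$)
$H = 1120$ ($H = \left(-51 - 89\right) \left(-8\right) = \left(-140\right) \left(-8\right) = 1120$)
$O{\left(\frac{35 - 35}{5 \left(-4\right) \left(-5\right) + 7} \right)} - H = - \frac{\sqrt{2} \sqrt{\frac{35 - 35}{5 \left(-4\right) \left(-5\right) + 7}}}{4} - 1120 = - \frac{\sqrt{2} \sqrt{\frac{0}{\left(-20\right) \left(-5\right) + 7}}}{4} - 1120 = - \frac{\sqrt{2} \sqrt{\frac{0}{100 + 7}}}{4} - 1120 = - \frac{\sqrt{2} \sqrt{\frac{0}{107}}}{4} - 1120 = - \frac{\sqrt{2} \sqrt{0 \cdot \frac{1}{107}}}{4} - 1120 = - \frac{\sqrt{2} \sqrt{0}}{4} - 1120 = \left(- \frac{1}{4}\right) \sqrt{2} \cdot 0 - 1120 = 0 - 1120 = -1120$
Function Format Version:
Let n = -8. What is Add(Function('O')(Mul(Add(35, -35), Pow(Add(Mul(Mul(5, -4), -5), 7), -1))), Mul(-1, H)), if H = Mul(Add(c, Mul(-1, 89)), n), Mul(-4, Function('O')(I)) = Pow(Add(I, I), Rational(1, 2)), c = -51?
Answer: -1120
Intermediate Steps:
Function('O')(I) = Mul(Rational(-1, 4), Pow(2, Rational(1, 2)), Pow(I, Rational(1, 2))) (Function('O')(I) = Mul(Rational(-1, 4), Pow(Add(I, I), Rational(1, 2))) = Mul(Rational(-1, 4), Pow(Mul(2, I), Rational(1, 2))) = Mul(Rational(-1, 4), Mul(Pow(2, Rational(1, 2)), Pow(I, Rational(1, 2)))) = Mul(Rational(-1, 4), Pow(2, Rational(1, 2)), Pow(I, Rational(1, 2))))
H = 1120 (H = Mul(Add(-51, Mul(-1, 89)), -8) = Mul(Add(-51, -89), -8) = Mul(-140, -8) = 1120)
Add(Function('O')(Mul(Add(35, -35), Pow(Add(Mul(Mul(5, -4), -5), 7), -1))), Mul(-1, H)) = Add(Mul(Rational(-1, 4), Pow(2, Rational(1, 2)), Pow(Mul(Add(35, -35), Pow(Add(Mul(Mul(5, -4), -5), 7), -1)), Rational(1, 2))), Mul(-1, 1120)) = Add(Mul(Rational(-1, 4), Pow(2, Rational(1, 2)), Pow(Mul(0, Pow(Add(Mul(-20, -5), 7), -1)), Rational(1, 2))), -1120) = Add(Mul(Rational(-1, 4), Pow(2, Rational(1, 2)), Pow(Mul(0, Pow(Add(100, 7), -1)), Rational(1, 2))), -1120) = Add(Mul(Rational(-1, 4), Pow(2, Rational(1, 2)), Pow(Mul(0, Pow(107, -1)), Rational(1, 2))), -1120) = Add(Mul(Rational(-1, 4), Pow(2, Rational(1, 2)), Pow(Mul(0, Rational(1, 107)), Rational(1, 2))), -1120) = Add(Mul(Rational(-1, 4), Pow(2, Rational(1, 2)), Pow(0, Rational(1, 2))), -1120) = Add(Mul(Rational(-1, 4), Pow(2, Rational(1, 2)), 0), -1120) = Add(0, -1120) = -1120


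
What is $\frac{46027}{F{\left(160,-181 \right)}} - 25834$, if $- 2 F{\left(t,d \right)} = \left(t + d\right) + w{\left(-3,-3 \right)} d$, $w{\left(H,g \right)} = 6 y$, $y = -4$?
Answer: $- \frac{111772436}{4323} \approx -25855.0$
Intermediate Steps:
$w{\left(H,g \right)} = -24$ ($w{\left(H,g \right)} = 6 \left(-4\right) = -24$)
$F{\left(t,d \right)} = - \frac{t}{2} + \frac{23 d}{2}$ ($F{\left(t,d \right)} = - \frac{\left(t + d\right) - 24 d}{2} = - \frac{\left(d + t\right) - 24 d}{2} = - \frac{t - 23 d}{2} = - \frac{t}{2} + \frac{23 d}{2}$)
$\frac{46027}{F{\left(160,-181 \right)}} - 25834 = \frac{46027}{\left(- \frac{1}{2}\right) 160 + \frac{23}{2} \left(-181\right)} - 25834 = \frac{46027}{-80 - \frac{4163}{2}} - 25834 = \frac{46027}{- \frac{4323}{2}} - 25834 = 46027 \left(- \frac{2}{4323}\right) - 25834 = - \frac{92054}{4323} - 25834 = - \frac{111772436}{4323}$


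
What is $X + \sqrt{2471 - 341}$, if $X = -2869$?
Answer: $-2869 + \sqrt{2130} \approx -2822.8$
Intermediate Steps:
$X + \sqrt{2471 - 341} = -2869 + \sqrt{2471 - 341} = -2869 + \sqrt{2130}$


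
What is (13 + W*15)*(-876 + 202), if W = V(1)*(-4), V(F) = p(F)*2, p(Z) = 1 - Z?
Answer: -8762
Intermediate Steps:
V(F) = 2 - 2*F (V(F) = (1 - F)*2 = 2 - 2*F)
W = 0 (W = (2 - 2*1)*(-4) = (2 - 2)*(-4) = 0*(-4) = 0)
(13 + W*15)*(-876 + 202) = (13 + 0*15)*(-876 + 202) = (13 + 0)*(-674) = 13*(-674) = -8762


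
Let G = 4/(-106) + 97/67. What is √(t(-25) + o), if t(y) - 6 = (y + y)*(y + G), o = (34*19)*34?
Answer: 7*√5957264130/3551 ≈ 152.15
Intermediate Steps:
G = 5007/3551 (G = 4*(-1/106) + 97*(1/67) = -2/53 + 97/67 = 5007/3551 ≈ 1.4100)
o = 21964 (o = 646*34 = 21964)
t(y) = 6 + 2*y*(5007/3551 + y) (t(y) = 6 + (y + y)*(y + 5007/3551) = 6 + (2*y)*(5007/3551 + y) = 6 + 2*y*(5007/3551 + y))
√(t(-25) + o) = √((6 + 2*(-25)² + (10014/3551)*(-25)) + 21964) = √((6 + 2*625 - 250350/3551) + 21964) = √((6 + 1250 - 250350/3551) + 21964) = √(4209706/3551 + 21964) = √(82203870/3551) = 7*√5957264130/3551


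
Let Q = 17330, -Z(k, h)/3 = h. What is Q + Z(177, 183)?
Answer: 16781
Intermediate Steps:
Z(k, h) = -3*h
Q + Z(177, 183) = 17330 - 3*183 = 17330 - 549 = 16781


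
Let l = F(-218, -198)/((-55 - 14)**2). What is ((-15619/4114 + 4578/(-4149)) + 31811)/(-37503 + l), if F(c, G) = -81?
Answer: -95730992226889/112877750625552 ≈ -0.84809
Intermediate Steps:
l = -9/529 (l = -81/(-55 - 14)**2 = -81/((-69)**2) = -81/4761 = -81*1/4761 = -9/529 ≈ -0.017013)
((-15619/4114 + 4578/(-4149)) + 31811)/(-37503 + l) = ((-15619/4114 + 4578/(-4149)) + 31811)/(-37503 - 9/529) = ((-15619*1/4114 + 4578*(-1/4149)) + 31811)/(-19839096/529) = ((-15619/4114 - 1526/1383) + 31811)*(-529/19839096) = (-27879041/5689662 + 31811)*(-529/19839096) = (180965958841/5689662)*(-529/19839096) = -95730992226889/112877750625552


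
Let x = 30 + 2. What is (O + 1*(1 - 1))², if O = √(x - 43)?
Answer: -11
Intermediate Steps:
x = 32
O = I*√11 (O = √(32 - 43) = √(-11) = I*√11 ≈ 3.3166*I)
(O + 1*(1 - 1))² = (I*√11 + 1*(1 - 1))² = (I*√11 + 1*0)² = (I*√11 + 0)² = (I*√11)² = -11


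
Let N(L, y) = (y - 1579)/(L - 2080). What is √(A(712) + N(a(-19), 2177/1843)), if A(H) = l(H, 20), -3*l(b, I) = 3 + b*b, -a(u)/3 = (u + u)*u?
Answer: I*√23282709302968450401/11738067 ≈ 411.07*I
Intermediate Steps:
a(u) = -6*u² (a(u) = -3*(u + u)*u = -3*2*u*u = -6*u²)
l(b, I) = -1 - b²/3 (l(b, I) = -(3 + b*b)/3 = -(3 + b²)/3 = -1 - b²/3)
N(L, y) = (-1579 + y)/(-2080 + L)
A(H) = -1 - H²/3
√(A(712) + N(a(-19), 2177/1843)) = √((-1 - ⅓*712²) + (-1579 + 2177/1843)/(-2080 - 6*(-19)²)) = √((-1 - ⅓*506944) + (-1579 + 2177*(1/1843))/(-2080 - 6*361)) = √((-1 - 506944/3) + (-1579 + 2177/1843)/(-2080 - 2166)) = √(-506947/3 - 2907920/1843/(-4246)) = √(-506947/3 - 1/4246*(-2907920/1843)) = √(-506947/3 + 1453960/3912689) = √(-1983521588603/11738067) = I*√23282709302968450401/11738067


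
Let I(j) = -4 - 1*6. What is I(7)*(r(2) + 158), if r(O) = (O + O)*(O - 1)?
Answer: -1620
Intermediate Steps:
r(O) = 2*O*(-1 + O) (r(O) = (2*O)*(-1 + O) = 2*O*(-1 + O))
I(j) = -10 (I(j) = -4 - 6 = -10)
I(7)*(r(2) + 158) = -10*(2*2*(-1 + 2) + 158) = -10*(2*2*1 + 158) = -10*(4 + 158) = -10*162 = -1620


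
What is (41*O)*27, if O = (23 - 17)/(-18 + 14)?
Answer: -3321/2 ≈ -1660.5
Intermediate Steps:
O = -3/2 (O = 6/(-4) = 6*(-¼) = -3/2 ≈ -1.5000)
(41*O)*27 = (41*(-3/2))*27 = -123/2*27 = -3321/2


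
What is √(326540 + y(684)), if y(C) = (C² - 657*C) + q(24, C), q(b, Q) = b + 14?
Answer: √345046 ≈ 587.41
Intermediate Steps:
q(b, Q) = 14 + b
y(C) = 38 + C² - 657*C (y(C) = (C² - 657*C) + (14 + 24) = (C² - 657*C) + 38 = 38 + C² - 657*C)
√(326540 + y(684)) = √(326540 + (38 + 684² - 657*684)) = √(326540 + (38 + 467856 - 449388)) = √(326540 + 18506) = √345046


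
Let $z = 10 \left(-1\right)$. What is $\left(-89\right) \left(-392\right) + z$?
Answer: $34878$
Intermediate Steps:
$z = -10$
$\left(-89\right) \left(-392\right) + z = \left(-89\right) \left(-392\right) - 10 = 34888 - 10 = 34878$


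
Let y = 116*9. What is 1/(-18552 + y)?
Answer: -1/17508 ≈ -5.7117e-5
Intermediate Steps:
y = 1044
1/(-18552 + y) = 1/(-18552 + 1044) = 1/(-17508) = -1/17508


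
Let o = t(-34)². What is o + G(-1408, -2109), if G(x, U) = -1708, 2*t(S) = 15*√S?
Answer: -7241/2 ≈ -3620.5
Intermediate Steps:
t(S) = 15*√S/2 (t(S) = (15*√S)/2 = 15*√S/2)
o = -3825/2 (o = (15*√(-34)/2)² = (15*(I*√34)/2)² = (15*I*√34/2)² = -3825/2 ≈ -1912.5)
o + G(-1408, -2109) = -3825/2 - 1708 = -7241/2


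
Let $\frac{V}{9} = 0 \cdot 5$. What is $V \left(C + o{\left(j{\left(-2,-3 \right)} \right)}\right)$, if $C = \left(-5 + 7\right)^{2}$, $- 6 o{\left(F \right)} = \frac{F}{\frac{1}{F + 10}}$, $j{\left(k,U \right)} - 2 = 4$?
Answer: $0$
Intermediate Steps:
$j{\left(k,U \right)} = 6$ ($j{\left(k,U \right)} = 2 + 4 = 6$)
$o{\left(F \right)} = - \frac{F \left(10 + F\right)}{6}$ ($o{\left(F \right)} = - \frac{F \frac{1}{\frac{1}{F + 10}}}{6} = - \frac{F \frac{1}{\frac{1}{10 + F}}}{6} = - \frac{F \left(10 + F\right)}{6}$)
$C = 4$ ($C = 2^{2} = 4$)
$V = 0$ ($V = 9 \cdot 0 \cdot 5 = 9 \cdot 0 = 0$)
$V \left(C + o{\left(j{\left(-2,-3 \right)} \right)}\right) = 0 \left(4 - 1 \left(10 + 6\right)\right) = 0 \left(4 - 1 \cdot 16\right) = 0 \left(4 - 16\right) = 0 \left(-12\right) = 0$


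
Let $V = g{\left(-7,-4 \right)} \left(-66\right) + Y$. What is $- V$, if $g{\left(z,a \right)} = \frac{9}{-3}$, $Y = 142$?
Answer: $-340$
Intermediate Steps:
$g{\left(z,a \right)} = -3$ ($g{\left(z,a \right)} = 9 \left(- \frac{1}{3}\right) = -3$)
$V = 340$ ($V = \left(-3\right) \left(-66\right) + 142 = 198 + 142 = 340$)
$- V = \left(-1\right) 340 = -340$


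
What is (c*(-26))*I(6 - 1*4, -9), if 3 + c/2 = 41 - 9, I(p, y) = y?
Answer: 13572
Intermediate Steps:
c = 58 (c = -6 + 2*(41 - 9) = -6 + 2*32 = -6 + 64 = 58)
(c*(-26))*I(6 - 1*4, -9) = (58*(-26))*(-9) = -1508*(-9) = 13572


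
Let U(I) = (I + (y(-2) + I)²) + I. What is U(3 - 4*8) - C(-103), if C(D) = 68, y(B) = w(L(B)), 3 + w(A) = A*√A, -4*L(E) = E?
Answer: 7185/8 - 16*√2 ≈ 875.50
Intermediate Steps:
L(E) = -E/4
w(A) = -3 + A^(3/2) (w(A) = -3 + A*√A = -3 + A^(3/2))
y(B) = -3 + (-B)^(3/2)/8 (y(B) = -3 + (-B/4)^(3/2) = -3 + (-B)^(3/2)/8)
U(I) = (-3 + I + √2/4)² + 2*I (U(I) = (I + ((-3 + (-1*(-2))^(3/2)/8) + I)²) + I = (I + ((-3 + 2^(3/2)/8) + I)²) + I = (I + ((-3 + (2*√2)/8) + I)²) + I = (I + ((-3 + √2/4) + I)²) + I = (I + (-3 + I + √2/4)²) + I = (-3 + I + √2/4)² + 2*I)
U(3 - 4*8) - C(-103) = (2*(3 - 4*8) + (-12 + √2 + 4*(3 - 4*8))²/16) - 1*68 = (2*(3 - 32) + (-12 + √2 + 4*(3 - 32))²/16) - 68 = (2*(-29) + (-12 + √2 + 4*(-29))²/16) - 68 = (-58 + (-12 + √2 - 116)²/16) - 68 = (-58 + (-128 + √2)²/16) - 68 = -126 + (-128 + √2)²/16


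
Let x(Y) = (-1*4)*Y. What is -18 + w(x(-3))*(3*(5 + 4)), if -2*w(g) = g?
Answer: -180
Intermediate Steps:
x(Y) = -4*Y
w(g) = -g/2
-18 + w(x(-3))*(3*(5 + 4)) = -18 + (-(-2)*(-3))*(3*(5 + 4)) = -18 + (-1/2*12)*(3*9) = -18 - 6*27 = -18 - 162 = -180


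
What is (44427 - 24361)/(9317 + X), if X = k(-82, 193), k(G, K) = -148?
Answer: 20066/9169 ≈ 2.1885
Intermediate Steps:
X = -148
(44427 - 24361)/(9317 + X) = (44427 - 24361)/(9317 - 148) = 20066/9169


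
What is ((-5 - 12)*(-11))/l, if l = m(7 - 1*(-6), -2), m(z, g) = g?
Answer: -187/2 ≈ -93.500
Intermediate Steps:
l = -2
((-5 - 12)*(-11))/l = ((-5 - 12)*(-11))/(-2) = -17*(-11)*(-½) = 187*(-½) = -187/2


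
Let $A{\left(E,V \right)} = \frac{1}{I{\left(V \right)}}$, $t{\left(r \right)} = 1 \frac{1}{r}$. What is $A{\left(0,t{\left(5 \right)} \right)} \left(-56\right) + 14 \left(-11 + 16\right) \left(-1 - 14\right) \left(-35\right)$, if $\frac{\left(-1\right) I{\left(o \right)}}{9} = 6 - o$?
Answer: $\frac{9592030}{261} \approx 36751.0$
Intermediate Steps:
$t{\left(r \right)} = \frac{1}{r}$
$I{\left(o \right)} = -54 + 9 o$ ($I{\left(o \right)} = - 9 \left(6 - o\right) = -54 + 9 o$)
$A{\left(E,V \right)} = \frac{1}{-54 + 9 V}$
$A{\left(0,t{\left(5 \right)} \right)} \left(-56\right) + 14 \left(-11 + 16\right) \left(-1 - 14\right) \left(-35\right) = \frac{1}{9 \left(-6 + \frac{1}{5}\right)} \left(-56\right) + 14 \left(-11 + 16\right) \left(-1 - 14\right) \left(-35\right) = \frac{1}{9 \left(-6 + \frac{1}{5}\right)} \left(-56\right) + 14 \cdot 5 \left(-15\right) \left(-35\right) = \frac{1}{9 \left(- \frac{29}{5}\right)} \left(-56\right) + 14 \left(-75\right) \left(-35\right) = \frac{1}{9} \left(- \frac{5}{29}\right) \left(-56\right) - -36750 = \left(- \frac{5}{261}\right) \left(-56\right) + 36750 = \frac{280}{261} + 36750 = \frac{9592030}{261}$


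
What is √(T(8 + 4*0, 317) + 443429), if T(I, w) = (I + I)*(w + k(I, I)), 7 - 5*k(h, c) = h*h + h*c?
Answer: √11202845/5 ≈ 669.41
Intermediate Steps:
k(h, c) = 7/5 - h²/5 - c*h/5 (k(h, c) = 7/5 - (h*h + h*c)/5 = 7/5 - (h² + c*h)/5 = 7/5 + (-h²/5 - c*h/5) = 7/5 - h²/5 - c*h/5)
T(I, w) = 2*I*(7/5 + w - 2*I²/5) (T(I, w) = (I + I)*(w + (7/5 - I²/5 - I*I/5)) = (2*I)*(w + (7/5 - I²/5 - I²/5)) = (2*I)*(w + (7/5 - 2*I²/5)) = (2*I)*(7/5 + w - 2*I²/5) = 2*I*(7/5 + w - 2*I²/5))
√(T(8 + 4*0, 317) + 443429) = √(2*(8 + 4*0)*(7 - 2*(8 + 4*0)² + 5*317)/5 + 443429) = √(2*(8 + 0)*(7 - 2*(8 + 0)² + 1585)/5 + 443429) = √((⅖)*8*(7 - 2*8² + 1585) + 443429) = √((⅖)*8*(7 - 2*64 + 1585) + 443429) = √((⅖)*8*(7 - 128 + 1585) + 443429) = √((⅖)*8*1464 + 443429) = √(23424/5 + 443429) = √(2240569/5) = √11202845/5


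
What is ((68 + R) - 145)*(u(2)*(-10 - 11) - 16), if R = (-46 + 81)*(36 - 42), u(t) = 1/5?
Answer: 28987/5 ≈ 5797.4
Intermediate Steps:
u(t) = ⅕
R = -210 (R = 35*(-6) = -210)
((68 + R) - 145)*(u(2)*(-10 - 11) - 16) = ((68 - 210) - 145)*((-10 - 11)/5 - 16) = (-142 - 145)*((⅕)*(-21) - 16) = -287*(-21/5 - 16) = -287*(-101/5) = 28987/5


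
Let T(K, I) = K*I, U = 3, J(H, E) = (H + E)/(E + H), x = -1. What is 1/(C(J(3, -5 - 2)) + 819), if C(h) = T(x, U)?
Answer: 1/816 ≈ 0.0012255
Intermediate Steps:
J(H, E) = 1 (J(H, E) = (E + H)/(E + H) = 1)
T(K, I) = I*K
C(h) = -3 (C(h) = 3*(-1) = -3)
1/(C(J(3, -5 - 2)) + 819) = 1/(-3 + 819) = 1/816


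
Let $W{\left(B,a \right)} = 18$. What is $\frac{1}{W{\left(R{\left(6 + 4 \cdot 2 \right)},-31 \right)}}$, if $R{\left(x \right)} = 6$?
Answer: $\frac{1}{18} \approx 0.055556$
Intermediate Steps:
$\frac{1}{W{\left(R{\left(6 + 4 \cdot 2 \right)},-31 \right)}} = \frac{1}{18}$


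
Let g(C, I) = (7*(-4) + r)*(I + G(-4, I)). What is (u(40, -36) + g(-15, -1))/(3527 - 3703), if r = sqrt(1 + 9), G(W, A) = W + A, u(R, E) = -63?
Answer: -105/176 + 3*sqrt(10)/88 ≈ -0.48879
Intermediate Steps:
G(W, A) = A + W
r = sqrt(10) ≈ 3.1623
g(C, I) = (-28 + sqrt(10))*(-4 + 2*I) (g(C, I) = (7*(-4) + sqrt(10))*(I + (I - 4)) = (-28 + sqrt(10))*(I + (-4 + I)) = (-28 + sqrt(10))*(-4 + 2*I))
(u(40, -36) + g(-15, -1))/(3527 - 3703) = (-63 + (112 - 56*(-1) - sqrt(10) + sqrt(10)*(-4 - 1)))/(3527 - 3703) = (-63 + (112 + 56 - sqrt(10) + sqrt(10)*(-5)))/(-176) = (-63 + (112 + 56 - sqrt(10) - 5*sqrt(10)))*(-1/176) = (-63 + (168 - 6*sqrt(10)))*(-1/176) = (105 - 6*sqrt(10))*(-1/176) = -105/176 + 3*sqrt(10)/88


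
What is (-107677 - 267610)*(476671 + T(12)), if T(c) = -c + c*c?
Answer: -178937967461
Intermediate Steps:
T(c) = c² - c (T(c) = -c + c² = c² - c)
(-107677 - 267610)*(476671 + T(12)) = (-107677 - 267610)*(476671 + 12*(-1 + 12)) = -375287*(476671 + 12*11) = -375287*(476671 + 132) = -375287*476803 = -178937967461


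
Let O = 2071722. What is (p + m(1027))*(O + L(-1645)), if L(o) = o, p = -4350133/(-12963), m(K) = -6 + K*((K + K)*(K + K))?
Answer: 116268849818155313867/12963 ≈ 8.9693e+15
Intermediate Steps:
m(K) = -6 + 4*K**3 (m(K) = -6 + K*((2*K)*(2*K)) = -6 + K*(4*K**2) = -6 + 4*K**3)
p = 4350133/12963 (p = -4350133*(-1/12963) = 4350133/12963 ≈ 335.58)
(p + m(1027))*(O + L(-1645)) = (4350133/12963 + (-6 + 4*1027**3))*(2071722 - 1645) = (4350133/12963 + (-6 + 4*1083206683))*2070077 = (4350133/12963 + (-6 + 4332826732))*2070077 = (4350133/12963 + 4332826726)*2070077 = (56166437199271/12963)*2070077 = 116268849818155313867/12963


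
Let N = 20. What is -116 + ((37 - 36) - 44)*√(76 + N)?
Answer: -116 - 172*√6 ≈ -537.31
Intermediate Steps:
-116 + ((37 - 36) - 44)*√(76 + N) = -116 + ((37 - 36) - 44)*√(76 + 20) = -116 + (1 - 44)*√96 = -116 - 172*√6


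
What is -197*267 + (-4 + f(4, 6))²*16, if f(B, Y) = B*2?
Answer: -52343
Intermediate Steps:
f(B, Y) = 2*B
-197*267 + (-4 + f(4, 6))²*16 = -197*267 + (-4 + 2*4)²*16 = -52599 + (-4 + 8)²*16 = -52599 + 4²*16 = -52599 + 16*16 = -52599 + 256 = -52343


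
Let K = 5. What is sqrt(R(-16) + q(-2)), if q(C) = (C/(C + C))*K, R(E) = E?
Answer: 3*I*sqrt(6)/2 ≈ 3.6742*I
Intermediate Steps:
q(C) = 5/2 (q(C) = (C/(C + C))*5 = (C/((2*C)))*5 = ((1/(2*C))*C)*5 = (1/2)*5 = 5/2)
sqrt(R(-16) + q(-2)) = sqrt(-16 + 5/2) = sqrt(-27/2) = 3*I*sqrt(6)/2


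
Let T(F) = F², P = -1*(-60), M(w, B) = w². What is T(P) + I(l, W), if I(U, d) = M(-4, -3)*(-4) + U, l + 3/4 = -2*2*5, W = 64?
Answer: 14061/4 ≈ 3515.3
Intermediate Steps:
l = -83/4 (l = -¾ - 2*2*5 = -¾ - 4*5 = -¾ - 20 = -83/4 ≈ -20.750)
P = 60
I(U, d) = -64 + U (I(U, d) = (-4)²*(-4) + U = 16*(-4) + U = -64 + U)
T(P) + I(l, W) = 60² + (-64 - 83/4) = 3600 - 339/4 = 14061/4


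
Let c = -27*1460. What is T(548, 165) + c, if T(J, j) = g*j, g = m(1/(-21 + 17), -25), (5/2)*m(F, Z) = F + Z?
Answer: -82173/2 ≈ -41087.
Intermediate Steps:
c = -39420 (c = -1*39420 = -39420)
m(F, Z) = 2*F/5 + 2*Z/5 (m(F, Z) = 2*(F + Z)/5 = 2*F/5 + 2*Z/5)
g = -101/10 (g = 2/(5*(-21 + 17)) + (2/5)*(-25) = (2/5)/(-4) - 10 = (2/5)*(-1/4) - 10 = -1/10 - 10 = -101/10 ≈ -10.100)
T(J, j) = -101*j/10
T(548, 165) + c = -101/10*165 - 39420 = -3333/2 - 39420 = -82173/2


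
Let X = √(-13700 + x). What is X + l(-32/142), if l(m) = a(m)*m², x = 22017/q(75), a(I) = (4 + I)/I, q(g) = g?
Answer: -4288/5041 + I*√335161/5 ≈ -0.85063 + 115.79*I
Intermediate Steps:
a(I) = (4 + I)/I
x = 7339/25 (x = 22017/75 = 22017*(1/75) = 7339/25 ≈ 293.56)
l(m) = m*(4 + m) (l(m) = ((4 + m)/m)*m² = m*(4 + m))
X = I*√335161/5 (X = √(-13700 + 7339/25) = √(-335161/25) = I*√335161/5 ≈ 115.79*I)
X + l(-32/142) = I*√335161/5 + (-32/142)*(4 - 32/142) = I*√335161/5 + (-32*1/142)*(4 - 32*1/142) = I*√335161/5 - 16*(4 - 16/71)/71 = I*√335161/5 - 16/71*268/71 = I*√335161/5 - 4288/5041 = -4288/5041 + I*√335161/5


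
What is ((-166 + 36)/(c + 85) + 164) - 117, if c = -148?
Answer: 3091/63 ≈ 49.063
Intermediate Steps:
((-166 + 36)/(c + 85) + 164) - 117 = ((-166 + 36)/(-148 + 85) + 164) - 117 = (-130/(-63) + 164) - 117 = (-130*(-1/63) + 164) - 117 = (130/63 + 164) - 117 = 10462/63 - 117 = 3091/63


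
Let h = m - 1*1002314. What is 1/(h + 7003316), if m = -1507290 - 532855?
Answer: 1/3960857 ≈ 2.5247e-7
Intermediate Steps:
m = -2040145
h = -3042459 (h = -2040145 - 1*1002314 = -2040145 - 1002314 = -3042459)
1/(h + 7003316) = 1/(-3042459 + 7003316) = 1/3960857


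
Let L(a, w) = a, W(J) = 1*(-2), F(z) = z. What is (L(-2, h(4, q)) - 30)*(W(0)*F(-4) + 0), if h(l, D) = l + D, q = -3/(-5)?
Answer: -256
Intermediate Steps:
W(J) = -2
q = ⅗ (q = -3*(-⅕) = ⅗ ≈ 0.60000)
h(l, D) = D + l
(L(-2, h(4, q)) - 30)*(W(0)*F(-4) + 0) = (-2 - 30)*(-2*(-4) + 0) = -32*(8 + 0) = -32*8 = -256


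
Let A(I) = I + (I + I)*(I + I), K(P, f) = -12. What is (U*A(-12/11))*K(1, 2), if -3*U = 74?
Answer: 131424/121 ≈ 1086.1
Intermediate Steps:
U = -74/3 (U = -⅓*74 = -74/3 ≈ -24.667)
A(I) = I + 4*I² (A(I) = I + (2*I)*(2*I) = I + 4*I²)
(U*A(-12/11))*K(1, 2) = -74*(-12/11)*(1 + 4*(-12/11))/3*(-12) = -74*(-12*1/11)*(1 + 4*(-12*1/11))/3*(-12) = -(-296)*(1 + 4*(-12/11))/11*(-12) = -(-296)*(1 - 48/11)/11*(-12) = -(-296)*(-37)/(11*11)*(-12) = -74/3*444/121*(-12) = -10952/121*(-12) = 131424/121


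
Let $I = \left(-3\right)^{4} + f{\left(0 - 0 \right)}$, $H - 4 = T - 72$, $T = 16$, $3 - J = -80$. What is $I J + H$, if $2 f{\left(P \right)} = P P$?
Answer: $6671$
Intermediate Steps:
$J = 83$ ($J = 3 - -80 = 3 + 80 = 83$)
$f{\left(P \right)} = \frac{P^{2}}{2}$ ($f{\left(P \right)} = \frac{P P}{2} = \frac{P^{2}}{2}$)
$H = -52$ ($H = 4 + \left(16 - 72\right) = 4 - 56 = -52$)
$I = 81$ ($I = \left(-3\right)^{4} + \frac{\left(0 - 0\right)^{2}}{2} = 81 + \frac{\left(0 + 0\right)^{2}}{2} = 81 + \frac{0^{2}}{2} = 81 + \frac{1}{2} \cdot 0 = 81 + 0 = 81$)
$I J + H = 81 \cdot 83 - 52 = 6723 - 52 = 6671$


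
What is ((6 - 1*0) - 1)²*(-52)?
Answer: -1300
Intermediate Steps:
((6 - 1*0) - 1)²*(-52) = ((6 + 0) - 1)²*(-52) = (6 - 1)²*(-52) = 5²*(-52) = 25*(-52) = -1300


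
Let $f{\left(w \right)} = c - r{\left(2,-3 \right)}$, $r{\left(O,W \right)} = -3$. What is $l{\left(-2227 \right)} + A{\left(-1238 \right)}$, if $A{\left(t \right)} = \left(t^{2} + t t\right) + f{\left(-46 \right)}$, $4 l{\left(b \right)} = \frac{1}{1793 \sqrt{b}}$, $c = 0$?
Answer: $3065291 - \frac{i \sqrt{2227}}{15972044} \approx 3.0653 \cdot 10^{6} - 2.9546 \cdot 10^{-6} i$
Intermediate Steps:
$l{\left(b \right)} = \frac{1}{7172 \sqrt{b}}$ ($l{\left(b \right)} = \frac{1}{4 \cdot 1793 \sqrt{b}} = \frac{\frac{1}{1793} \frac{1}{\sqrt{b}}}{4} = \frac{1}{7172 \sqrt{b}}$)
$f{\left(w \right)} = 3$ ($f{\left(w \right)} = 0 - -3 = 0 + 3 = 3$)
$A{\left(t \right)} = 3 + 2 t^{2}$ ($A{\left(t \right)} = \left(t^{2} + t t\right) + 3 = \left(t^{2} + t^{2}\right) + 3 = 2 t^{2} + 3 = 3 + 2 t^{2}$)
$l{\left(-2227 \right)} + A{\left(-1238 \right)} = \frac{1}{7172 i \sqrt{2227}} + \left(3 + 2 \left(-1238\right)^{2}\right) = \frac{\left(- \frac{1}{2227}\right) i \sqrt{2227}}{7172} + \left(3 + 2 \cdot 1532644\right) = - \frac{i \sqrt{2227}}{15972044} + \left(3 + 3065288\right) = - \frac{i \sqrt{2227}}{15972044} + 3065291 = 3065291 - \frac{i \sqrt{2227}}{15972044}$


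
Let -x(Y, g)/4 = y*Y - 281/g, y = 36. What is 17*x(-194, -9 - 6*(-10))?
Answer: 1425860/3 ≈ 4.7529e+5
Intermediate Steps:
x(Y, g) = -144*Y + 1124/g (x(Y, g) = -4*(36*Y - 281/g) = -4*(-281/g + 36*Y) = -144*Y + 1124/g)
17*x(-194, -9 - 6*(-10)) = 17*(-144*(-194) + 1124/(-9 - 6*(-10))) = 17*(27936 + 1124/(-9 + 60)) = 17*(27936 + 1124/51) = 17*(1425860/51) = 1425860/3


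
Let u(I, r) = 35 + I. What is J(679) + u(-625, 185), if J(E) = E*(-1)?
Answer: -1269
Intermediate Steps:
J(E) = -E
J(679) + u(-625, 185) = -1*679 + (35 - 625) = -679 - 590 = -1269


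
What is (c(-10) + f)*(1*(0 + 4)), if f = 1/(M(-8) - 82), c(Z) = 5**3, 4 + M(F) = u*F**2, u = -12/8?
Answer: 45498/91 ≈ 499.98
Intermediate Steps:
u = -3/2 (u = -12*1/8 = -3/2 ≈ -1.5000)
M(F) = -4 - 3*F**2/2
c(Z) = 125
f = -1/182 (f = 1/((-4 - 3/2*(-8)**2) - 82) = 1/((-4 - 3/2*64) - 82) = 1/((-4 - 96) - 82) = 1/(-100 - 82) = 1/(-182) = -1/182 ≈ -0.0054945)
(c(-10) + f)*(1*(0 + 4)) = (125 - 1/182)*(1*(0 + 4)) = 22749*(1*4)/182 = (22749/182)*4 = 45498/91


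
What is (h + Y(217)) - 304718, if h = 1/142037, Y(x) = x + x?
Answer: -43219586507/142037 ≈ -3.0428e+5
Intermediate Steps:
Y(x) = 2*x
h = 1/142037 ≈ 7.0404e-6
(h + Y(217)) - 304718 = (1/142037 + 2*217) - 304718 = (1/142037 + 434) - 304718 = 61644059/142037 - 304718 = -43219586507/142037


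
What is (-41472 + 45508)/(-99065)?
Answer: -4036/99065 ≈ -0.040741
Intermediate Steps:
(-41472 + 45508)/(-99065) = 4036*(-1/99065) = -4036/99065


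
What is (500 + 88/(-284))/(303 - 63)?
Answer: 5913/2840 ≈ 2.0820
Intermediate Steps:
(500 + 88/(-284))/(303 - 63) = (500 + 88*(-1/284))/240 = (500 - 22/71)*(1/240) = (35478/71)*(1/240) = 5913/2840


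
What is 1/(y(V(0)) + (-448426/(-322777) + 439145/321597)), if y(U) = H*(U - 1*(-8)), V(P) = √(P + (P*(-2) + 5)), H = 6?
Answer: 546897779314803881668431/25818128047889878299049621 - 64651765582419281322966*√5/25818128047889878299049621 ≈ 0.015583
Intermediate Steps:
V(P) = √(5 - P) (V(P) = √(P + (-2*P + 5)) = √(P + (5 - 2*P)) = √(5 - P))
y(U) = 48 + 6*U (y(U) = 6*(U - 1*(-8)) = 6*(U + 8) = 6*(8 + U) = 48 + 6*U)
1/(y(V(0)) + (-448426/(-322777) + 439145/321597)) = 1/((48 + 6*√(5 - 1*0)) + (-448426/(-322777) + 439145/321597)) = 1/((48 + 6*√(5 + 0)) + (-448426*(-1/322777) + 439145*(1/321597))) = 1/((48 + 6*√5) + (448426/322777 + 439145/321597)) = 1/((48 + 6*√5) + 285958361987/103804114869) = 1/(5268555875699/103804114869 + 6*√5)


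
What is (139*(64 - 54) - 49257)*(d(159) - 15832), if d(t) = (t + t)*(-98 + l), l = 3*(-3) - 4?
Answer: 2447439710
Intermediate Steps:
l = -13 (l = -9 - 4 = -13)
d(t) = -222*t (d(t) = (t + t)*(-98 - 13) = (2*t)*(-111) = -222*t)
(139*(64 - 54) - 49257)*(d(159) - 15832) = (139*(64 - 54) - 49257)*(-222*159 - 15832) = (139*10 - 49257)*(-35298 - 15832) = (1390 - 49257)*(-51130) = -47867*(-51130) = 2447439710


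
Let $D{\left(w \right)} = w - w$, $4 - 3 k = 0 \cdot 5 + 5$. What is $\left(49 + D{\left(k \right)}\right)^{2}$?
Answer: $2401$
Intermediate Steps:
$k = - \frac{1}{3}$ ($k = \frac{4}{3} - \frac{0 \cdot 5 + 5}{3} = \frac{4}{3} - \frac{0 + 5}{3} = \frac{4}{3} - \frac{5}{3} = - \frac{1}{3} \approx -0.33333$)
$D{\left(w \right)} = 0$
$\left(49 + D{\left(k \right)}\right)^{2} = \left(49 + 0\right)^{2} = 49^{2} = 2401$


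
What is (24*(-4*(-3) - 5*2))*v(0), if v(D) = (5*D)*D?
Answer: 0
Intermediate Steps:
v(D) = 5*D²
(24*(-4*(-3) - 5*2))*v(0) = (24*(-4*(-3) - 5*2))*(5*0²) = (24*(12 - 10))*(5*0) = (24*2)*0 = 48*0 = 0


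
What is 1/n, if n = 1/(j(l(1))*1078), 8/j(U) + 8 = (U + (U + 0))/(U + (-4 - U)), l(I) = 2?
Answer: -8624/9 ≈ -958.22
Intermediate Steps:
j(U) = 8/(-8 - U/2) (j(U) = 8/(-8 + (U + (U + 0))/(U + (-4 - U))) = 8/(-8 + (U + U)/(-4)) = 8/(-8 + (2*U)*(-¼)) = 8/(-8 - U/2))
n = -9/8624 (n = 1/(-16/(16 + 2)*1078) = 1/(-16/18*1078) = 1/(-16*1/18*1078) = 1/(-8/9*1078) = 1/(-8624/9) = -9/8624 ≈ -0.0010436)
1/n = 1/(-9/8624) = -8624/9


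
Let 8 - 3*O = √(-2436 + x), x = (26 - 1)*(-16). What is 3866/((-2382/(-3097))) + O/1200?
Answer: 897975547/178650 - I*√709/1800 ≈ 5026.5 - 0.014793*I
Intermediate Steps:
x = -400 (x = 25*(-16) = -400)
O = 8/3 - 2*I*√709/3 (O = 8/3 - √(-2436 - 400)/3 = 8/3 - 2*I*√709/3 ≈ 2.6667 - 17.751*I)
3866/((-2382/(-3097))) + O/1200 = 3866/((-2382/(-3097))) + (8/3 - 2*I*√709/3)/1200 = 3866/((-2382*(-1/3097))) + (8/3 - 2*I*√709/3)*(1/1200) = 3866/(2382/3097) + (1/450 - I*√709/1800) = 3866*(3097/2382) + (1/450 - I*√709/1800) = 5986501/1191 + (1/450 - I*√709/1800) = 897975547/178650 - I*√709/1800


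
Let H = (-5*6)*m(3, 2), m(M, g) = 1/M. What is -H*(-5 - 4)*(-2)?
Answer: 180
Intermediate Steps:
H = -10 (H = -5*6/3 = -30*⅓ = -10)
-H*(-5 - 4)*(-2) = -(-10)*(-5 - 4)*(-2) = -(-10)*(-9*(-2)) = -(-10)*18 = -1*(-180) = 180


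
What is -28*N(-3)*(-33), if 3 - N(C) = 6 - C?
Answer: -5544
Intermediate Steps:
N(C) = -3 + C (N(C) = 3 - (6 - C) = 3 + (-6 + C) = -3 + C)
-28*N(-3)*(-33) = -28*(-3 - 3)*(-33) = -28*(-6)*(-33) = 168*(-33) = -5544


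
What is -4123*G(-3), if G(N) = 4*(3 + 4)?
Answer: -115444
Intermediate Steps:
G(N) = 28 (G(N) = 4*7 = 28)
-4123*G(-3) = -4123*28 = -115444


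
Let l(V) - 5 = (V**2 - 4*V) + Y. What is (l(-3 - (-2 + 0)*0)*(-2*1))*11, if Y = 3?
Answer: -638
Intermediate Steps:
l(V) = 8 + V**2 - 4*V (l(V) = 5 + ((V**2 - 4*V) + 3) = 5 + (3 + V**2 - 4*V) = 8 + V**2 - 4*V)
(l(-3 - (-2 + 0)*0)*(-2*1))*11 = ((8 + (-3 - (-2 + 0)*0)**2 - 4*(-3 - (-2 + 0)*0))*(-2*1))*11 = ((8 + (-3 - (-2)*0)**2 - 4*(-3 - (-2)*0))*(-2))*11 = ((8 + (-3 - 1*0)**2 - 4*(-3 - 1*0))*(-2))*11 = ((8 + (-3 + 0)**2 - 4*(-3 + 0))*(-2))*11 = ((8 + (-3)**2 - 4*(-3))*(-2))*11 = ((8 + 9 + 12)*(-2))*11 = (29*(-2))*11 = -58*11 = -638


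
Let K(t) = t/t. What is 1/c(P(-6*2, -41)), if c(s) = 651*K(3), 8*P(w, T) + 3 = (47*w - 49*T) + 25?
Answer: 1/651 ≈ 0.0015361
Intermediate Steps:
P(w, T) = 11/4 - 49*T/8 + 47*w/8 (P(w, T) = -3/8 + ((47*w - 49*T) + 25)/8 = -3/8 + ((-49*T + 47*w) + 25)/8 = -3/8 + (25 - 49*T + 47*w)/8 = -3/8 + (25/8 - 49*T/8 + 47*w/8) = 11/4 - 49*T/8 + 47*w/8)
K(t) = 1
c(s) = 651 (c(s) = 651*1 = 651)
1/c(P(-6*2, -41)) = 1/651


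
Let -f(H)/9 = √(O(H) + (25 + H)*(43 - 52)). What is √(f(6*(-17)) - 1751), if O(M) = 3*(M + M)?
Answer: 2*I*√458 ≈ 42.802*I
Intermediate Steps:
O(M) = 6*M (O(M) = 3*(2*M) = 6*M)
f(H) = -9*√(-225 - 3*H) (f(H) = -9*√(6*H + (25 + H)*(43 - 52)) = -9*√(6*H + (25 + H)*(-9)) = -9*√(6*H + (-225 - 9*H)) = -9*√(-225 - 3*H))
√(f(6*(-17)) - 1751) = √(-9*√(-225 - 18*(-17)) - 1751) = √(-9*√(-225 - 3*(-102)) - 1751) = √(-9*√(-225 + 306) - 1751) = √(-9*√81 - 1751) = √(-9*9 - 1751) = √(-81 - 1751) = √(-1832) = 2*I*√458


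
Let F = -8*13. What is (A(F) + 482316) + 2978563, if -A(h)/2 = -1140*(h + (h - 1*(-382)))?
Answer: 3857599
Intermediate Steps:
F = -104
A(h) = 870960 + 4560*h (A(h) = -(-2280)*(h + (h - 1*(-382))) = -(-2280)*(h + (h + 382)) = -(-2280)*(h + (382 + h)) = -(-2280)*(382 + 2*h) = -2*(-435480 - 2280*h) = 870960 + 4560*h)
(A(F) + 482316) + 2978563 = ((870960 + 4560*(-104)) + 482316) + 2978563 = ((870960 - 474240) + 482316) + 2978563 = (396720 + 482316) + 2978563 = 879036 + 2978563 = 3857599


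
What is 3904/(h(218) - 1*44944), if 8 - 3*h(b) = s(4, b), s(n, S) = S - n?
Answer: -5856/67519 ≈ -0.086731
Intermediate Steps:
h(b) = 4 - b/3 (h(b) = 8/3 - (b - 1*4)/3 = 8/3 - (b - 4)/3 = 8/3 - (-4 + b)/3 = 8/3 + (4/3 - b/3) = 4 - b/3)
3904/(h(218) - 1*44944) = 3904/((4 - ⅓*218) - 1*44944) = 3904/((4 - 218/3) - 44944) = 3904/(-206/3 - 44944) = 3904/(-135038/3) = 3904*(-3/135038) = -5856/67519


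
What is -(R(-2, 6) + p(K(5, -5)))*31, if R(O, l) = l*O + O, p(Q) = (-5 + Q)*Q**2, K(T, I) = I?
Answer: 8184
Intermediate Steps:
p(Q) = Q**2*(-5 + Q)
R(O, l) = O + O*l (R(O, l) = O*l + O = O + O*l)
-(R(-2, 6) + p(K(5, -5)))*31 = -(-2*(1 + 6) + (-5)**2*(-5 - 5))*31 = -(-2*7 + 25*(-10))*31 = -(-14 - 250)*31 = -(-264)*31 = -1*(-8184) = 8184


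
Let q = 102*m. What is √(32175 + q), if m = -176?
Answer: √14223 ≈ 119.26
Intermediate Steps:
q = -17952 (q = 102*(-176) = -17952)
√(32175 + q) = √(32175 - 17952) = √14223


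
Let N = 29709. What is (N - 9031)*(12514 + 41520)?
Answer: 1117315052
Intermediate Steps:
(N - 9031)*(12514 + 41520) = (29709 - 9031)*(12514 + 41520) = 20678*54034 = 1117315052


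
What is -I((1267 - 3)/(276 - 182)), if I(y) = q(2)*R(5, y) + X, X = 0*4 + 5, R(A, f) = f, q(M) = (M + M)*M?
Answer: -5291/47 ≈ -112.57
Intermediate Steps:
q(M) = 2*M² (q(M) = (2*M)*M = 2*M²)
X = 5 (X = 0 + 5 = 5)
I(y) = 5 + 8*y (I(y) = (2*2²)*y + 5 = (2*4)*y + 5 = 8*y + 5 = 5 + 8*y)
-I((1267 - 3)/(276 - 182)) = -(5 + 8*((1267 - 3)/(276 - 182))) = -(5 + 8*(1264/94)) = -(5 + 8*(1264*(1/94))) = -(5 + 8*(632/47)) = -(5 + 5056/47) = -1*5291/47 = -5291/47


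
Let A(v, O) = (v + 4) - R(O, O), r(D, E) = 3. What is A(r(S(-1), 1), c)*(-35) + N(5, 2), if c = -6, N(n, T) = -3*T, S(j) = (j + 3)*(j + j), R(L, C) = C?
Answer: -461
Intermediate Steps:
S(j) = 2*j*(3 + j) (S(j) = (3 + j)*(2*j) = 2*j*(3 + j))
A(v, O) = 4 + v - O (A(v, O) = (v + 4) - O = (4 + v) - O = 4 + v - O)
A(r(S(-1), 1), c)*(-35) + N(5, 2) = (4 + 3 - 1*(-6))*(-35) - 3*2 = (4 + 3 + 6)*(-35) - 6 = 13*(-35) - 6 = -455 - 6 = -461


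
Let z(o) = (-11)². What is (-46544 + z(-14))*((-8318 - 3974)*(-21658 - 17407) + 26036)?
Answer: -22292928841768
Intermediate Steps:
z(o) = 121
(-46544 + z(-14))*((-8318 - 3974)*(-21658 - 17407) + 26036) = (-46544 + 121)*((-8318 - 3974)*(-21658 - 17407) + 26036) = -46423*(-12292*(-39065) + 26036) = -46423*(480186980 + 26036) = -46423*480213016 = -22292928841768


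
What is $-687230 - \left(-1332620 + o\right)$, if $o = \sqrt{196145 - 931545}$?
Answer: $645390 - 10 i \sqrt{7354} \approx 6.4539 \cdot 10^{5} - 857.55 i$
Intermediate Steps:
$o = 10 i \sqrt{7354}$ ($o = \sqrt{-735400} = 10 i \sqrt{7354} \approx 857.55 i$)
$-687230 - \left(-1332620 + o\right) = -687230 + \left(1332620 - 10 i \sqrt{7354}\right) = 645390 - 10 i \sqrt{7354}$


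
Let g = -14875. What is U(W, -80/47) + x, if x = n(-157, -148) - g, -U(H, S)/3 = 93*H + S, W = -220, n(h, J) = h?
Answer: 3576846/47 ≈ 76103.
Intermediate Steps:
U(H, S) = -279*H - 3*S (U(H, S) = -3*(93*H + S) = -3*(S + 93*H) = -279*H - 3*S)
x = 14718 (x = -157 - 1*(-14875) = -157 + 14875 = 14718)
U(W, -80/47) + x = (-279*(-220) - (-240)/47) + 14718 = (61380 - (-240)/47) + 14718 = (61380 - 3*(-80/47)) + 14718 = (61380 + 240/47) + 14718 = 2885100/47 + 14718 = 3576846/47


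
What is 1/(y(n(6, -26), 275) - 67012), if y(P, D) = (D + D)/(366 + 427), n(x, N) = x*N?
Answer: -793/53139966 ≈ -1.4923e-5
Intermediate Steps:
n(x, N) = N*x
y(P, D) = 2*D/793 (y(P, D) = (2*D)/793 = (2*D)*(1/793) = 2*D/793)
1/(y(n(6, -26), 275) - 67012) = 1/((2/793)*275 - 67012) = 1/(550/793 - 67012) = 1/(-53139966/793) = -793/53139966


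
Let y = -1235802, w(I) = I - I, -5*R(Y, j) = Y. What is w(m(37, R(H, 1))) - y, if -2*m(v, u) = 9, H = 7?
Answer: 1235802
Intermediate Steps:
R(Y, j) = -Y/5
m(v, u) = -9/2 (m(v, u) = -1/2*9 = -9/2)
w(I) = 0
w(m(37, R(H, 1))) - y = 0 - 1*(-1235802) = 0 + 1235802 = 1235802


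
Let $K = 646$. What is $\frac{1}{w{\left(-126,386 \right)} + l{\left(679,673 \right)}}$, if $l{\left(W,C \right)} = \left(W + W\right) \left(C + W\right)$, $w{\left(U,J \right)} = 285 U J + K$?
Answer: $- \frac{1}{12024598} \approx -8.3163 \cdot 10^{-8}$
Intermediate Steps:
$w{\left(U,J \right)} = 646 + 285 J U$ ($w{\left(U,J \right)} = 285 U J + 646 = 285 J U + 646 = 646 + 285 J U$)
$l{\left(W,C \right)} = 2 W \left(C + W\right)$
$\frac{1}{w{\left(-126,386 \right)} + l{\left(679,673 \right)}} = \frac{1}{\left(646 + 285 \cdot 386 \left(-126\right)\right) + 2 \cdot 679 \left(673 + 679\right)} = \frac{1}{\left(646 - 13861260\right) + 2 \cdot 679 \cdot 1352} = \frac{1}{-13860614 + 1836016} = \frac{1}{-12024598} = - \frac{1}{12024598}$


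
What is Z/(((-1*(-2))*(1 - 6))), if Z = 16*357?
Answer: -2856/5 ≈ -571.20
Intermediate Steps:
Z = 5712
Z/(((-1*(-2))*(1 - 6))) = 5712/(((-1*(-2))*(1 - 6))) = 5712/((2*(-5))) = 5712/(-10) = 5712*(-⅒) = -2856/5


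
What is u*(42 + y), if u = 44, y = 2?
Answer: 1936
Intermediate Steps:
u*(42 + y) = 44*(42 + 2) = 44*44 = 1936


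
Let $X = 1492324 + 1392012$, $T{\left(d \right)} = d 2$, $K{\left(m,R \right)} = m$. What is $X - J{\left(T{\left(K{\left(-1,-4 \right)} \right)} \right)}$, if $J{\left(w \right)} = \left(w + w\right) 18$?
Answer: $2884408$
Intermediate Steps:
$T{\left(d \right)} = 2 d$
$J{\left(w \right)} = 36 w$ ($J{\left(w \right)} = 2 w 18 = 36 w$)
$X = 2884336$
$X - J{\left(T{\left(K{\left(-1,-4 \right)} \right)} \right)} = 2884336 - 36 \cdot 2 \left(-1\right) = 2884336 - 36 \left(-2\right) = 2884336 - -72 = 2884336 + 72 = 2884408$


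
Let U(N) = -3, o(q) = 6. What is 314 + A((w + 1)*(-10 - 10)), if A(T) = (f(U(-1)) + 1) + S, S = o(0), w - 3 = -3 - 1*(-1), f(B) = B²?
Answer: 330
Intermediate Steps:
w = 1 (w = 3 + (-3 - 1*(-1)) = 3 + (-3 + 1) = 3 - 2 = 1)
S = 6
A(T) = 16 (A(T) = ((-3)² + 1) + 6 = (9 + 1) + 6 = 10 + 6 = 16)
314 + A((w + 1)*(-10 - 10)) = 314 + 16 = 330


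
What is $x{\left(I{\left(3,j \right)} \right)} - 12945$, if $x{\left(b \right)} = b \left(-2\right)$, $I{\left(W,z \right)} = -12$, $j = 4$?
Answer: $-12921$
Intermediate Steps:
$x{\left(b \right)} = - 2 b$
$x{\left(I{\left(3,j \right)} \right)} - 12945 = \left(-2\right) \left(-12\right) - 12945 = 24 - 12945 = -12921$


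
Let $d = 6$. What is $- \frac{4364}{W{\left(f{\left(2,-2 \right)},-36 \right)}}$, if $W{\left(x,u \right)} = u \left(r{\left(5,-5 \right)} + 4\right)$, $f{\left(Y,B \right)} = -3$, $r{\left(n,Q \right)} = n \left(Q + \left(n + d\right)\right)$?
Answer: $\frac{1091}{306} \approx 3.5654$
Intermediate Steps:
$r{\left(n,Q \right)} = n \left(6 + Q + n\right)$ ($r{\left(n,Q \right)} = n \left(Q + \left(n + 6\right)\right) = n \left(Q + \left(6 + n\right)\right) = n \left(6 + Q + n\right)$)
$W{\left(x,u \right)} = 34 u$ ($W{\left(x,u \right)} = u \left(5 \left(6 - 5 + 5\right) + 4\right) = u \left(5 \cdot 6 + 4\right) = u \left(30 + 4\right) = u 34 = 34 u$)
$- \frac{4364}{W{\left(f{\left(2,-2 \right)},-36 \right)}} = - \frac{4364}{34 \left(-36\right)} = - \frac{4364}{-1224} = \left(-4364\right) \left(- \frac{1}{1224}\right) = \frac{1091}{306}$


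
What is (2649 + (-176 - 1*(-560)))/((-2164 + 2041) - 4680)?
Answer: -1011/1601 ≈ -0.63148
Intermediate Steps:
(2649 + (-176 - 1*(-560)))/((-2164 + 2041) - 4680) = (2649 + (-176 + 560))/(-123 - 4680) = (2649 + 384)/(-4803) = 3033*(-1/4803) = -1011/1601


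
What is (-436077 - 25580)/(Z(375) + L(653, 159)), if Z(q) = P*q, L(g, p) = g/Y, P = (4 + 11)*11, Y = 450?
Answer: -207745650/27844403 ≈ -7.4609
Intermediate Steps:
P = 165 (P = 15*11 = 165)
L(g, p) = g/450
Z(q) = 165*q
(-436077 - 25580)/(Z(375) + L(653, 159)) = (-436077 - 25580)/(165*375 + (1/450)*653) = -461657/(61875 + 653/450) = -461657/27844403/450 = -461657*450/27844403 = -207745650/27844403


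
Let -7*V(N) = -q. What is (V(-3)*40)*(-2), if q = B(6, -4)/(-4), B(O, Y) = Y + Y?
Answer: -160/7 ≈ -22.857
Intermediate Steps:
B(O, Y) = 2*Y
q = 2 (q = (2*(-4))/(-4) = -8*(-¼) = 2)
V(N) = 2/7 (V(N) = -(-1)*2/7 = -⅐*(-2) = 2/7)
(V(-3)*40)*(-2) = ((2/7)*40)*(-2) = (80/7)*(-2) = -160/7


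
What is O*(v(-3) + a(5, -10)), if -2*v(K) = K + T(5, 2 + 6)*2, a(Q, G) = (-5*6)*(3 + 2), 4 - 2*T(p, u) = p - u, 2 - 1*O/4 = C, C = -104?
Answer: -64448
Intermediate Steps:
O = 424 (O = 8 - 4*(-104) = 8 + 416 = 424)
T(p, u) = 2 + u/2 - p/2 (T(p, u) = 2 - (p - u)/2 = 2 + (u/2 - p/2) = 2 + u/2 - p/2)
a(Q, G) = -150 (a(Q, G) = -30*5 = -150)
v(K) = -7/2 - K/2 (v(K) = -(K + (2 + (2 + 6)/2 - 1/2*5)*2)/2 = -(K + (2 + (1/2)*8 - 5/2)*2)/2 = -(K + (2 + 4 - 5/2)*2)/2 = -(K + (7/2)*2)/2 = -(K + 7)/2 = -(7 + K)/2 = -7/2 - K/2)
O*(v(-3) + a(5, -10)) = 424*((-7/2 - 1/2*(-3)) - 150) = 424*((-7/2 + 3/2) - 150) = 424*(-2 - 150) = 424*(-152) = -64448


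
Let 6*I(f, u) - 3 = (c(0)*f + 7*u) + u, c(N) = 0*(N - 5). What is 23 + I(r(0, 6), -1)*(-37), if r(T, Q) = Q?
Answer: 323/6 ≈ 53.833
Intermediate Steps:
c(N) = 0 (c(N) = 0*(-5 + N) = 0)
I(f, u) = ½ + 4*u/3 (I(f, u) = ½ + ((0*f + 7*u) + u)/6 = ½ + ((0 + 7*u) + u)/6 = ½ + (7*u + u)/6 = ½ + (8*u)/6 = ½ + 4*u/3)
23 + I(r(0, 6), -1)*(-37) = 23 + (½ + (4/3)*(-1))*(-37) = 23 + (½ - 4/3)*(-37) = 23 - ⅚*(-37) = 23 + 185/6 = 323/6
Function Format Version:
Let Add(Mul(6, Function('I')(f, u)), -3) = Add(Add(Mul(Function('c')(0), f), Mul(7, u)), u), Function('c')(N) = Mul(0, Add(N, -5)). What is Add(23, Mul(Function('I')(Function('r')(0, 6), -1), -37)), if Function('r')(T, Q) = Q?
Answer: Rational(323, 6) ≈ 53.833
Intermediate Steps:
Function('c')(N) = 0 (Function('c')(N) = Mul(0, Add(-5, N)) = 0)
Function('I')(f, u) = Add(Rational(1, 2), Mul(Rational(4, 3), u)) (Function('I')(f, u) = Add(Rational(1, 2), Mul(Rational(1, 6), Add(Add(Mul(0, f), Mul(7, u)), u))) = Add(Rational(1, 2), Mul(Rational(1, 6), Add(Add(0, Mul(7, u)), u))) = Add(Rational(1, 2), Mul(Rational(1, 6), Add(Mul(7, u), u))) = Add(Rational(1, 2), Mul(Rational(1, 6), Mul(8, u))) = Add(Rational(1, 2), Mul(Rational(4, 3), u)))
Add(23, Mul(Function('I')(Function('r')(0, 6), -1), -37)) = Add(23, Mul(Add(Rational(1, 2), Mul(Rational(4, 3), -1)), -37)) = Add(23, Mul(Add(Rational(1, 2), Rational(-4, 3)), -37)) = Add(23, Mul(Rational(-5, 6), -37)) = Add(23, Rational(185, 6)) = Rational(323, 6)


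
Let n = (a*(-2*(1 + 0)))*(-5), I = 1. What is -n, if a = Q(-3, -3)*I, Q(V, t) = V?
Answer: 30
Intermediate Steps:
a = -3 (a = -3*1 = -3)
n = -30 (n = -(-6)*(1 + 0)*(-5) = -(-6)*(-5) = -3*(-2)*(-5) = 6*(-5) = -30)
-n = -1*(-30) = 30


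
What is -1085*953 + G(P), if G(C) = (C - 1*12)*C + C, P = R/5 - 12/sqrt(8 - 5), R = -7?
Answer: -25848491/25 + 276*sqrt(3)/5 ≈ -1.0338e+6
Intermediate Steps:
P = -7/5 - 4*sqrt(3) (P = -7/5 - 12/sqrt(8 - 5) = -7*1/5 - 12*sqrt(3)/3 = -7/5 - 4*sqrt(3) ≈ -8.3282)
G(C) = C + C*(-12 + C) (G(C) = (C - 12)*C + C = (-12 + C)*C + C = C*(-12 + C) + C = C + C*(-12 + C))
-1085*953 + G(P) = -1085*953 + (-7/5 - 4*sqrt(3))*(-11 + (-7/5 - 4*sqrt(3))) = -1034005 + (-7/5 - 4*sqrt(3))*(-62/5 - 4*sqrt(3)) = -1034005 + (-62/5 - 4*sqrt(3))*(-7/5 - 4*sqrt(3))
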